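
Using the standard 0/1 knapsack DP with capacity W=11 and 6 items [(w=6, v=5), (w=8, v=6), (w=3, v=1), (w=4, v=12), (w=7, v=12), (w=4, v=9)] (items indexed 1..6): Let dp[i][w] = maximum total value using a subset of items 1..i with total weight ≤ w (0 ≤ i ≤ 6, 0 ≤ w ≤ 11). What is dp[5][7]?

i\w   0   1   2   3   4   5   6   7   8   9  10  11
  0   0   0   0   0   0   0   0   0   0   0   0   0
  1   0   0   0   0   0   0   5   5   5   5   5   5
  2   0   0   0   0   0   0   5   5   6   6   6   6
  3   0   0   0   1   1   1   5   5   6   6   6   7
  4   0   0   0   1  12  12  12  13  13  13  17  17
  5   0   0   0   1  12  12  12  13  13  13  17  24
  6   0   0   0   1  12  12  12  13  21  21  21  24

13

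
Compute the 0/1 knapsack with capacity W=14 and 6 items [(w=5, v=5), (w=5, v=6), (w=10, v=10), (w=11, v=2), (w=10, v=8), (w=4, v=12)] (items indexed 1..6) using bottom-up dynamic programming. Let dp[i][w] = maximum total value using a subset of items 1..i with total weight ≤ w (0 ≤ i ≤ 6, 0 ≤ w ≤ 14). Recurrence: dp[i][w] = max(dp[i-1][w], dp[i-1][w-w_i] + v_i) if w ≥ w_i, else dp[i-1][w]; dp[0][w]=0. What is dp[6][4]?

i\w   0   1   2   3   4   5   6   7   8   9  10  11  12  13  14
  0   0   0   0   0   0   0   0   0   0   0   0   0   0   0   0
  1   0   0   0   0   0   5   5   5   5   5   5   5   5   5   5
  2   0   0   0   0   0   6   6   6   6   6  11  11  11  11  11
  3   0   0   0   0   0   6   6   6   6   6  11  11  11  11  11
  4   0   0   0   0   0   6   6   6   6   6  11  11  11  11  11
  5   0   0   0   0   0   6   6   6   6   6  11  11  11  11  11
  6   0   0   0   0  12  12  12  12  12  18  18  18  18  18  23

12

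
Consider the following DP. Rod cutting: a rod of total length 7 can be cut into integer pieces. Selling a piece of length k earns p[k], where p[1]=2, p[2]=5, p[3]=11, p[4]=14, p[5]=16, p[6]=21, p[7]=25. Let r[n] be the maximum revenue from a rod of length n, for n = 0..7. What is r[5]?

   n    0    1    2    3    4    5    6    7
r[n]    0    2    5   11   14   16   22   25

16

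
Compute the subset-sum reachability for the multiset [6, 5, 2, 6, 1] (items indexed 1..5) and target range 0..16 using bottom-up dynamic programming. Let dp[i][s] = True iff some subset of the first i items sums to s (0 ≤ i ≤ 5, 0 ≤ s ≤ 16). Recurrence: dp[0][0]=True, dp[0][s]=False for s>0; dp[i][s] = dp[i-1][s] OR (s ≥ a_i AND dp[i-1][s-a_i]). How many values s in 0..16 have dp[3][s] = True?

8

i\s   0   1   2   3   4   5   6   7   8   9  10  11  12  13  14  15  16
  0   T   F   F   F   F   F   F   F   F   F   F   F   F   F   F   F   F
  1   T   F   F   F   F   F   T   F   F   F   F   F   F   F   F   F   F
  2   T   F   F   F   F   T   T   F   F   F   F   T   F   F   F   F   F
  3   T   F   T   F   F   T   T   T   T   F   F   T   F   T   F   F   F
  4   T   F   T   F   F   T   T   T   T   F   F   T   T   T   T   F   F
  5   T   T   T   T   F   T   T   T   T   T   F   T   T   T   T   T   F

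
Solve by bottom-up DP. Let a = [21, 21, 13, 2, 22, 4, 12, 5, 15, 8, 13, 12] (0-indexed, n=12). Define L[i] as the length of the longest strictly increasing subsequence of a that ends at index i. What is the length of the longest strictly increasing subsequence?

   i    0    1    2    3    4    5    6    7    8    9   10   11
a[i]   21   21   13    2   22    4   12    5   15    8   13   12
L[i]    1    1    1    1    2    2    3    3    4    4    5    5

5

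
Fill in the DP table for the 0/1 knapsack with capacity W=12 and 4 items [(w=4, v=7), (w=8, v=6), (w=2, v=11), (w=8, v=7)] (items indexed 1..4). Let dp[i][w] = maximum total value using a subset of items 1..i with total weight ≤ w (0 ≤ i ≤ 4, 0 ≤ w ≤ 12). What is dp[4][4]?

11

i\w   0   1   2   3   4   5   6   7   8   9  10  11  12
  0   0   0   0   0   0   0   0   0   0   0   0   0   0
  1   0   0   0   0   7   7   7   7   7   7   7   7   7
  2   0   0   0   0   7   7   7   7   7   7   7   7  13
  3   0   0  11  11  11  11  18  18  18  18  18  18  18
  4   0   0  11  11  11  11  18  18  18  18  18  18  18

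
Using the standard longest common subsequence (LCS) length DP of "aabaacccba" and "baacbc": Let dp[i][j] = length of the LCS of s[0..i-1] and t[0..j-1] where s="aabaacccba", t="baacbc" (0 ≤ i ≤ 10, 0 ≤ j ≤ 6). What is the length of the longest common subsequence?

5

   ''  b  a  a  c  b  c
''  0  0  0  0  0  0  0
 a  0  0  1  1  1  1  1
 a  0  0  1  2  2  2  2
 b  0  1  1  2  2  3  3
 a  0  1  2  2  2  3  3
 a  0  1  2  3  3  3  3
 c  0  1  2  3  4  4  4
 c  0  1  2  3  4  4  5
 c  0  1  2  3  4  4  5
 b  0  1  2  3  4  5  5
 a  0  1  2  3  4  5  5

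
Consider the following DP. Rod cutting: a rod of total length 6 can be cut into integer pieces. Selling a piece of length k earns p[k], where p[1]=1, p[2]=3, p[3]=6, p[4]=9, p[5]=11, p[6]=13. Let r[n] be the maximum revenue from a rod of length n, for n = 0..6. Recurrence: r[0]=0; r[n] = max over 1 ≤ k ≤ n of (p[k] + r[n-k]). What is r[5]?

11

   n    0    1    2    3    4    5    6
r[n]    0    1    3    6    9   11   13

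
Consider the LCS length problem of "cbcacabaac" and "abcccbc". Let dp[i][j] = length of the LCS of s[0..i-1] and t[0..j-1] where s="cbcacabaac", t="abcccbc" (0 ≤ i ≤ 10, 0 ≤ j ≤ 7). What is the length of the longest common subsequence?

5

   ''  a  b  c  c  c  b  c
''  0  0  0  0  0  0  0  0
 c  0  0  0  1  1  1  1  1
 b  0  0  1  1  1  1  2  2
 c  0  0  1  2  2  2  2  3
 a  0  1  1  2  2  2  2  3
 c  0  1  1  2  3  3  3  3
 a  0  1  1  2  3  3  3  3
 b  0  1  2  2  3  3  4  4
 a  0  1  2  2  3  3  4  4
 a  0  1  2  2  3  3  4  4
 c  0  1  2  3  3  4  4  5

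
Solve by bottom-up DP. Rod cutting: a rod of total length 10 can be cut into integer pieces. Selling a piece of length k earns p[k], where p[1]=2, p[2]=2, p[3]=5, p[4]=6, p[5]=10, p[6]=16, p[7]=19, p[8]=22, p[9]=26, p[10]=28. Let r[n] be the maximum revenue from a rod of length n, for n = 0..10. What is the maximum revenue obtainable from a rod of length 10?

   n    0    1    2    3    4    5    6    7    8    9   10
r[n]    0    2    4    6    8   10   16   19   22   26   28

28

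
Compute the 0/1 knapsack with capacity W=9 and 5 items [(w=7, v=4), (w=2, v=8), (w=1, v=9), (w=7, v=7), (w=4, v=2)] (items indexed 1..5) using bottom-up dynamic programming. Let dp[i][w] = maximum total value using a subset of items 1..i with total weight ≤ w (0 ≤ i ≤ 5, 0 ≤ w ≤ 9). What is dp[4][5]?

i\w   0   1   2   3   4   5   6   7   8   9
  0   0   0   0   0   0   0   0   0   0   0
  1   0   0   0   0   0   0   0   4   4   4
  2   0   0   8   8   8   8   8   8   8  12
  3   0   9   9  17  17  17  17  17  17  17
  4   0   9   9  17  17  17  17  17  17  17
  5   0   9   9  17  17  17  17  19  19  19

17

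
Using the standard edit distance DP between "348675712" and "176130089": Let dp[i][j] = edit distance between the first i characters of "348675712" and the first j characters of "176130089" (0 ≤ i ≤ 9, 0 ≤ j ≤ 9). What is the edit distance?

   ''  1  7  6  1  3  0  0  8  9
''  0  1  2  3  4  5  6  7  8  9
 3  1  1  2  3  4  4  5  6  7  8
 4  2  2  2  3  4  5  5  6  7  8
 8  3  3  3  3  4  5  6  6  6  7
 6  4  4  4  3  4  5  6  7  7  7
 7  5  5  4  4  4  5  6  7  8  8
 5  6  6  5  5  5  5  6  7  8  9
 7  7  7  6  6  6  6  6  7  8  9
 1  8  7  7  7  6  7  7  7  8  9
 2  9  8  8  8  7  7  8  8  8  9

9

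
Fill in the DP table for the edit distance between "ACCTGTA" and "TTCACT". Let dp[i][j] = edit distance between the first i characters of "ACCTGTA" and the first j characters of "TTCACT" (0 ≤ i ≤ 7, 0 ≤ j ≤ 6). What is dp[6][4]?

5

   ''  T  T  C  A  C  T
''  0  1  2  3  4  5  6
 A  1  1  2  3  3  4  5
 C  2  2  2  2  3  3  4
 C  3  3  3  2  3  3  4
 T  4  3  3  3  3  4  3
 G  5  4  4  4  4  4  4
 T  6  5  4  5  5  5  4
 A  7  6  5  5  5  6  5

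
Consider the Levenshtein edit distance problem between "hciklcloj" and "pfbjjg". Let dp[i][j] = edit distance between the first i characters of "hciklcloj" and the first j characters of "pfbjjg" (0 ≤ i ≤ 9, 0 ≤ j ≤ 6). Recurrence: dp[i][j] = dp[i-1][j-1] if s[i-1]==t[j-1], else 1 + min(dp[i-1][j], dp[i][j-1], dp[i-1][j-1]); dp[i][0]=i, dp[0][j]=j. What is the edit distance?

9

   ''  p  f  b  j  j  g
''  0  1  2  3  4  5  6
 h  1  1  2  3  4  5  6
 c  2  2  2  3  4  5  6
 i  3  3  3  3  4  5  6
 k  4  4  4  4  4  5  6
 l  5  5  5  5  5  5  6
 c  6  6  6  6  6  6  6
 l  7  7  7  7  7  7  7
 o  8  8  8  8  8  8  8
 j  9  9  9  9  8  8  9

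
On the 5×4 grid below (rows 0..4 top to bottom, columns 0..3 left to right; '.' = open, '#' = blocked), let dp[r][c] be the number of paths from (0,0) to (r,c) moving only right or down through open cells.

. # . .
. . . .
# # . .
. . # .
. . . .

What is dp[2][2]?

r\c   0   1   2   3
  0   1   0   0   0
  1   1   1   1   1
  2   0   0   1   2
  3   0   0   0   2
  4   0   0   0   2

1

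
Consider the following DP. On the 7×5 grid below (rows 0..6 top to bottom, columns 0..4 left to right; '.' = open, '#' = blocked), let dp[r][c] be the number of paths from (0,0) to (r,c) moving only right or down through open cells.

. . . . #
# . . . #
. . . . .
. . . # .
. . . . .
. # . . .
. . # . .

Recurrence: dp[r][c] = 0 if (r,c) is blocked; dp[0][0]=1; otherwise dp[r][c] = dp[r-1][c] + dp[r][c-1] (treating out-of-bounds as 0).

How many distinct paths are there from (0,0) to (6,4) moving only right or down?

r\c   0   1   2   3   4
  0   1   1   1   1   0
  1   0   1   2   3   0
  2   0   1   3   6   6
  3   0   1   4   0   6
  4   0   1   5   5  11
  5   0   0   5  10  21
  6   0   0   0  10  31

31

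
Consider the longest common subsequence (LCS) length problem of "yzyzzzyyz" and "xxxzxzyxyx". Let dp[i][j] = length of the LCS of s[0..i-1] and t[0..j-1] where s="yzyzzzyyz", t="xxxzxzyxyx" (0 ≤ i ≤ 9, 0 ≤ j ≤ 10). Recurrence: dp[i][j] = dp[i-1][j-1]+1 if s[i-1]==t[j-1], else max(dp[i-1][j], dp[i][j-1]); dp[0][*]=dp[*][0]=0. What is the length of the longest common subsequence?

   ''  x  x  x  z  x  z  y  x  y  x
''  0  0  0  0  0  0  0  0  0  0  0
 y  0  0  0  0  0  0  0  1  1  1  1
 z  0  0  0  0  1  1  1  1  1  1  1
 y  0  0  0  0  1  1  1  2  2  2  2
 z  0  0  0  0  1  1  2  2  2  2  2
 z  0  0  0  0  1  1  2  2  2  2  2
 z  0  0  0  0  1  1  2  2  2  2  2
 y  0  0  0  0  1  1  2  3  3  3  3
 y  0  0  0  0  1  1  2  3  3  4  4
 z  0  0  0  0  1  1  2  3  3  4  4

4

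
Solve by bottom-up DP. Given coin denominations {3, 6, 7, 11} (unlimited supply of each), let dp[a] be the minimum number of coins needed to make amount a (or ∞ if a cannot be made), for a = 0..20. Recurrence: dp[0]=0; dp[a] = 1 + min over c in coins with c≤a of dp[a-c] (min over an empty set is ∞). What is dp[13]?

2

 a  0  1  2  3  4  5  6  7  8  9 10 11 12 13 14 15 16 17 18 19 20
dp  0  -  -  1  -  -  1  1  -  2  2  1  2  2  2  3  3  2  2  3  3
(- denotes ∞ / unreachable)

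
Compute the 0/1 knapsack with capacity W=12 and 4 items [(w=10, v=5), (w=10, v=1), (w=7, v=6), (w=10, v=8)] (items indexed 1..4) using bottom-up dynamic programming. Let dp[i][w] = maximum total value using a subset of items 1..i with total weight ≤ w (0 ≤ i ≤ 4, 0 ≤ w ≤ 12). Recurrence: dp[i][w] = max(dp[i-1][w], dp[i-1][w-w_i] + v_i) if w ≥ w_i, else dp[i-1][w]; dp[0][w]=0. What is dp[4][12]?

i\w   0   1   2   3   4   5   6   7   8   9  10  11  12
  0   0   0   0   0   0   0   0   0   0   0   0   0   0
  1   0   0   0   0   0   0   0   0   0   0   5   5   5
  2   0   0   0   0   0   0   0   0   0   0   5   5   5
  3   0   0   0   0   0   0   0   6   6   6   6   6   6
  4   0   0   0   0   0   0   0   6   6   6   8   8   8

8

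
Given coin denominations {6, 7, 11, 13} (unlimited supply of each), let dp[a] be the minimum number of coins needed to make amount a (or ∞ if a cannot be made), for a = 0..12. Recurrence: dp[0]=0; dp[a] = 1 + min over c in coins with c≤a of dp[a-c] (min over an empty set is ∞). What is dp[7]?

 a  0  1  2  3  4  5  6  7  8  9 10 11 12
dp  0  -  -  -  -  -  1  1  -  -  -  1  2
(- denotes ∞ / unreachable)

1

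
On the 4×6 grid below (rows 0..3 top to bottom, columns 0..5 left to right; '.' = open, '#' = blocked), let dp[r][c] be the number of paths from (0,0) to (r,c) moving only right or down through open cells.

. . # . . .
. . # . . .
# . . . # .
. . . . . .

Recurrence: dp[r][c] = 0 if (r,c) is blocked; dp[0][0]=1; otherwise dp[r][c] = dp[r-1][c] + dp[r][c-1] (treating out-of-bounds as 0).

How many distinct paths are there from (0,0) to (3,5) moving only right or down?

6

r\c   0   1   2   3   4   5
  0   1   1   0   0   0   0
  1   1   2   0   0   0   0
  2   0   2   2   2   0   0
  3   0   2   4   6   6   6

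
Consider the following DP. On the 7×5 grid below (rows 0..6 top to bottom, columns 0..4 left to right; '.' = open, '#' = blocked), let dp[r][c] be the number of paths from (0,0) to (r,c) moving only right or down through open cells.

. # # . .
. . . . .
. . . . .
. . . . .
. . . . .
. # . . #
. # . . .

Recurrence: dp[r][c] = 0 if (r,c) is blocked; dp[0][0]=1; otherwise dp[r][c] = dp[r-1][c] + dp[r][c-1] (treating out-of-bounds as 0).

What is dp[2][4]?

5

r\c   0   1   2   3   4
  0   1   0   0   0   0
  1   1   1   1   1   1
  2   1   2   3   4   5
  3   1   3   6  10  15
  4   1   4  10  20  35
  5   1   0  10  30   0
  6   1   0  10  40  40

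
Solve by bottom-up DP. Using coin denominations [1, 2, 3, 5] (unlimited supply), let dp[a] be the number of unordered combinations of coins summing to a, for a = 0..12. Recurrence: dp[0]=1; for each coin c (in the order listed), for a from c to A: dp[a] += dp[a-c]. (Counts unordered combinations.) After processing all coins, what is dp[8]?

after  coin     0     1     2     3     4     5     6     7     8     9    10    11    12
          1     1     1     1     1     1     1     1     1     1     1     1     1     1
          2     1     1     2     2     3     3     4     4     5     5     6     6     7
          3     1     1     2     3     4     5     7     8    10    12    14    16    19
          5     1     1     2     3     4     6     8    10    13    16    20    24    29

13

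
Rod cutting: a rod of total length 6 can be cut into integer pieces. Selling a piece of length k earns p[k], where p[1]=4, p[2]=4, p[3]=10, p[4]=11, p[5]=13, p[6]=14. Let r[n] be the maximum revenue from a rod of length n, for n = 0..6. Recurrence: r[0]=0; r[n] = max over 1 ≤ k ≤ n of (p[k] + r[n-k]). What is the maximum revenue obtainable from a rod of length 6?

24

   n    0    1    2    3    4    5    6
r[n]    0    4    8   12   16   20   24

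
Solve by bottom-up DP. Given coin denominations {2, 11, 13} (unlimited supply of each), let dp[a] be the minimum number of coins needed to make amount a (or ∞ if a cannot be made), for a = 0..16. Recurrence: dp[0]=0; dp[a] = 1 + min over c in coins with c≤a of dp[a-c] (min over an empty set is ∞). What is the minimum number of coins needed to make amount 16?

8

 a  0  1  2  3  4  5  6  7  8  9 10 11 12 13 14 15 16
dp  0  -  1  -  2  -  3  -  4  -  5  1  6  1  7  2  8
(- denotes ∞ / unreachable)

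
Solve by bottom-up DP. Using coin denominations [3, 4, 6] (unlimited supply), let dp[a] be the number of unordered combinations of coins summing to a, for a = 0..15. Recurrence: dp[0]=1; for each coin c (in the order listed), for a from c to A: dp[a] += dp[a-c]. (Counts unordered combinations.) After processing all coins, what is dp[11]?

1

after  coin     0     1     2     3     4     5     6     7     8     9    10    11    12    13    14    15
          3     1     0     0     1     0     0     1     0     0     1     0     0     1     0     0     1
          4     1     0     0     1     1     0     1     1     1     1     1     1     2     1     1     2
          6     1     0     0     1     1     0     2     1     1     2     2     1     4     2     2     4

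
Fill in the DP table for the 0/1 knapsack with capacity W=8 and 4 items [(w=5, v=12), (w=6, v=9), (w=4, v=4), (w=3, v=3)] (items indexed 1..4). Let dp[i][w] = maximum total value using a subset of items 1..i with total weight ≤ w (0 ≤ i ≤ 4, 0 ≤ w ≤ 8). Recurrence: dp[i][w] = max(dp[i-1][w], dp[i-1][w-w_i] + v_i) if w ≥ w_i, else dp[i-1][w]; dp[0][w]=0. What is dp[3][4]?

4

i\w   0   1   2   3   4   5   6   7   8
  0   0   0   0   0   0   0   0   0   0
  1   0   0   0   0   0  12  12  12  12
  2   0   0   0   0   0  12  12  12  12
  3   0   0   0   0   4  12  12  12  12
  4   0   0   0   3   4  12  12  12  15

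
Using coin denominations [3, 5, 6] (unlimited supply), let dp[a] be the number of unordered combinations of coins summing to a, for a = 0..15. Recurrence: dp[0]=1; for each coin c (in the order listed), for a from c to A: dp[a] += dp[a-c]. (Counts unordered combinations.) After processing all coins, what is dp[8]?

after  coin     0     1     2     3     4     5     6     7     8     9    10    11    12    13    14    15
          3     1     0     0     1     0     0     1     0     0     1     0     0     1     0     0     1
          5     1     0     0     1     0     1     1     0     1     1     1     1     1     1     1     2
          6     1     0     0     1     0     1     2     0     1     2     1     2     3     1     2     4

1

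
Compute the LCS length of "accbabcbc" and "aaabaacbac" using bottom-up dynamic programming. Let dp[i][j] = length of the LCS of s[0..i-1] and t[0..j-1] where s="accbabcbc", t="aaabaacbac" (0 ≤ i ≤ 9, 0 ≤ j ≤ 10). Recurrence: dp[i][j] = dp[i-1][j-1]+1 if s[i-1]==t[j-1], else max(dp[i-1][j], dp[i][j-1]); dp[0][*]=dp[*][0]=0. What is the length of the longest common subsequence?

6

   ''  a  a  a  b  a  a  c  b  a  c
''  0  0  0  0  0  0  0  0  0  0  0
 a  0  1  1  1  1  1  1  1  1  1  1
 c  0  1  1  1  1  1  1  2  2  2  2
 c  0  1  1  1  1  1  1  2  2  2  3
 b  0  1  1  1  2  2  2  2  3  3  3
 a  0  1  2  2  2  3  3  3  3  4  4
 b  0  1  2  2  3  3  3  3  4  4  4
 c  0  1  2  2  3  3  3  4  4  4  5
 b  0  1  2  2  3  3  3  4  5  5  5
 c  0  1  2  2  3  3  3  4  5  5  6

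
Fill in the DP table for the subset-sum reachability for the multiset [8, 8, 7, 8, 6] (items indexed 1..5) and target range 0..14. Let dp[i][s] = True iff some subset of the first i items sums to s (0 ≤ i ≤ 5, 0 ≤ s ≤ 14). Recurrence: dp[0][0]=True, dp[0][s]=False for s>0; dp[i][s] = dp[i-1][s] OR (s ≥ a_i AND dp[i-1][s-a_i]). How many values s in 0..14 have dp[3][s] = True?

3

i\s   0   1   2   3   4   5   6   7   8   9  10  11  12  13  14
  0   T   F   F   F   F   F   F   F   F   F   F   F   F   F   F
  1   T   F   F   F   F   F   F   F   T   F   F   F   F   F   F
  2   T   F   F   F   F   F   F   F   T   F   F   F   F   F   F
  3   T   F   F   F   F   F   F   T   T   F   F   F   F   F   F
  4   T   F   F   F   F   F   F   T   T   F   F   F   F   F   F
  5   T   F   F   F   F   F   T   T   T   F   F   F   F   T   T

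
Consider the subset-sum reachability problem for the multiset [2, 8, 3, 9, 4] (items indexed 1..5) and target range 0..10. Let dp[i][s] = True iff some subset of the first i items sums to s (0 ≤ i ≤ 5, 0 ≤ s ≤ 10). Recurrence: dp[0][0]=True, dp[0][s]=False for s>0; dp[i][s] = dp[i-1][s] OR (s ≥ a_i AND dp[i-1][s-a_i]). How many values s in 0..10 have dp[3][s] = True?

6

i\s   0   1   2   3   4   5   6   7   8   9  10
  0   T   F   F   F   F   F   F   F   F   F   F
  1   T   F   T   F   F   F   F   F   F   F   F
  2   T   F   T   F   F   F   F   F   T   F   T
  3   T   F   T   T   F   T   F   F   T   F   T
  4   T   F   T   T   F   T   F   F   T   T   T
  5   T   F   T   T   T   T   T   T   T   T   T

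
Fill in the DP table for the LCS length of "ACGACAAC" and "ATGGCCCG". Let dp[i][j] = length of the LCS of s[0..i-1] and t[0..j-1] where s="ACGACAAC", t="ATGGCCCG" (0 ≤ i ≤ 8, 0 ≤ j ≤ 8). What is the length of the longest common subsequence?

   ''  A  T  G  G  C  C  C  G
''  0  0  0  0  0  0  0  0  0
 A  0  1  1  1  1  1  1  1  1
 C  0  1  1  1  1  2  2  2  2
 G  0  1  1  2  2  2  2  2  3
 A  0  1  1  2  2  2  2  2  3
 C  0  1  1  2  2  3  3  3  3
 A  0  1  1  2  2  3  3  3  3
 A  0  1  1  2  2  3  3  3  3
 C  0  1  1  2  2  3  4  4  4

4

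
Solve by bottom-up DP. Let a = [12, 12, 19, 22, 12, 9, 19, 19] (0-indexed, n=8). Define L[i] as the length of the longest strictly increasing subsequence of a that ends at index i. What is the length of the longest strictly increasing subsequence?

3

   i    0    1    2    3    4    5    6    7
a[i]   12   12   19   22   12    9   19   19
L[i]    1    1    2    3    1    1    2    2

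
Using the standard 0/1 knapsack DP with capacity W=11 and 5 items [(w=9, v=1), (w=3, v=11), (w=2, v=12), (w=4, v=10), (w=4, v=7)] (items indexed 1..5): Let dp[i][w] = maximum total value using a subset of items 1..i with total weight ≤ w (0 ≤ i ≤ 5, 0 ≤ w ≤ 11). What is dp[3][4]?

i\w   0   1   2   3   4   5   6   7   8   9  10  11
  0   0   0   0   0   0   0   0   0   0   0   0   0
  1   0   0   0   0   0   0   0   0   0   1   1   1
  2   0   0   0  11  11  11  11  11  11  11  11  11
  3   0   0  12  12  12  23  23  23  23  23  23  23
  4   0   0  12  12  12  23  23  23  23  33  33  33
  5   0   0  12  12  12  23  23  23  23  33  33  33

12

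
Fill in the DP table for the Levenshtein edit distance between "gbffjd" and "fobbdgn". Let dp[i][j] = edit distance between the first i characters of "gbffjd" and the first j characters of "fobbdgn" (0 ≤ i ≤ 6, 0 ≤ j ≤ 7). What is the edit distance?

   ''  f  o  b  b  d  g  n
''  0  1  2  3  4  5  6  7
 g  1  1  2  3  4  5  5  6
 b  2  2  2  2  3  4  5  6
 f  3  2  3  3  3  4  5  6
 f  4  3  3  4  4  4  5  6
 j  5  4  4  4  5  5  5  6
 d  6  5  5  5  5  5  6  6

6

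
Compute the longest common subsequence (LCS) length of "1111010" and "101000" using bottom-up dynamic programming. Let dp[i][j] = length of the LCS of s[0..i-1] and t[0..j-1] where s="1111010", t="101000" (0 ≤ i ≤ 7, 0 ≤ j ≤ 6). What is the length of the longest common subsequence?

   ''  1  0  1  0  0  0
''  0  0  0  0  0  0  0
 1  0  1  1  1  1  1  1
 1  0  1  1  2  2  2  2
 1  0  1  1  2  2  2  2
 1  0  1  1  2  2  2  2
 0  0  1  2  2  3  3  3
 1  0  1  2  3  3  3  3
 0  0  1  2  3  4  4  4

4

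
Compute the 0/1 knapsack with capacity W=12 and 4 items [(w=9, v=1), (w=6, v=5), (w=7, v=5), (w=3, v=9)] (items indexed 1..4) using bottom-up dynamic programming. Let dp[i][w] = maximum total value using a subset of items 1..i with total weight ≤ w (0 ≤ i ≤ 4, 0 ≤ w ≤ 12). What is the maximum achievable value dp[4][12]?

i\w   0   1   2   3   4   5   6   7   8   9  10  11  12
  0   0   0   0   0   0   0   0   0   0   0   0   0   0
  1   0   0   0   0   0   0   0   0   0   1   1   1   1
  2   0   0   0   0   0   0   5   5   5   5   5   5   5
  3   0   0   0   0   0   0   5   5   5   5   5   5   5
  4   0   0   0   9   9   9   9   9   9  14  14  14  14

14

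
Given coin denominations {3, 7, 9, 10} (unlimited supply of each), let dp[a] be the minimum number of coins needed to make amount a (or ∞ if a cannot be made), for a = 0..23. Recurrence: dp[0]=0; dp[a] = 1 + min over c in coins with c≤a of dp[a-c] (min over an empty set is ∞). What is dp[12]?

2

 a  0  1  2  3  4  5  6  7  8  9 10 11 12 13 14 15 16 17 18 19 20 21 22 23
dp  0  -  -  1  -  -  2  1  -  1  1  -  2  2  2  3  2  2  2  2  2  3  3  3
(- denotes ∞ / unreachable)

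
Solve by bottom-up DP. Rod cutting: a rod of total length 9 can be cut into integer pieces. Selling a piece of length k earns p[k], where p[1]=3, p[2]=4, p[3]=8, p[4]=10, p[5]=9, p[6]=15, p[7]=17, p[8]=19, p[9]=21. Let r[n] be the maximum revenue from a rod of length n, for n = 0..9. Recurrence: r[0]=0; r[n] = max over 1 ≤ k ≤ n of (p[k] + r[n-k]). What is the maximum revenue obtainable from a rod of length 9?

   n    0    1    2    3    4    5    6    7    8    9
r[n]    0    3    6    9   12   15   18   21   24   27

27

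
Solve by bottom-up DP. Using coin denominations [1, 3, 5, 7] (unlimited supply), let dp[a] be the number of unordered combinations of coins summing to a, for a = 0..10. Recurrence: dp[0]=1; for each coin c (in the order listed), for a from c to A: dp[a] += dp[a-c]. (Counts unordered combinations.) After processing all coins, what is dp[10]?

after  coin     0     1     2     3     4     5     6     7     8     9    10
          1     1     1     1     1     1     1     1     1     1     1     1
          3     1     1     1     2     2     2     3     3     3     4     4
          5     1     1     1     2     2     3     4     4     5     6     7
          7     1     1     1     2     2     3     4     5     6     7     9

9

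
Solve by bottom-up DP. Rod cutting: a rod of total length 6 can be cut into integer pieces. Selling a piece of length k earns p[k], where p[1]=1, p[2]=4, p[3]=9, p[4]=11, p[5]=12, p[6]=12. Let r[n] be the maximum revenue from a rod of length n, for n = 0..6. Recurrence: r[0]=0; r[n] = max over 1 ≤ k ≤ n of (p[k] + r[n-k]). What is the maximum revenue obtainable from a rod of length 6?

   n    0    1    2    3    4    5    6
r[n]    0    1    4    9   11   13   18

18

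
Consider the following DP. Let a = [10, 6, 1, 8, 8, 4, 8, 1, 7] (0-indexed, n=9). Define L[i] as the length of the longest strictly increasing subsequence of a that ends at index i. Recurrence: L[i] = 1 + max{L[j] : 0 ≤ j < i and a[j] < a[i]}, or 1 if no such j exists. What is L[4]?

2

   i    0    1    2    3    4    5    6    7    8
a[i]   10    6    1    8    8    4    8    1    7
L[i]    1    1    1    2    2    2    3    1    3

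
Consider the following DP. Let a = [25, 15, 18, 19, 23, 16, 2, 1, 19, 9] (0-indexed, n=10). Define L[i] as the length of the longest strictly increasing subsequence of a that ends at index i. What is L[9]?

2

   i    0    1    2    3    4    5    6    7    8    9
a[i]   25   15   18   19   23   16    2    1   19    9
L[i]    1    1    2    3    4    2    1    1    3    2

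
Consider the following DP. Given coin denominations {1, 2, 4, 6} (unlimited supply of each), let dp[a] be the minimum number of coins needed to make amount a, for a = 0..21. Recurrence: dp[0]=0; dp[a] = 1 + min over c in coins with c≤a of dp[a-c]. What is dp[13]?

3

 a  0  1  2  3  4  5  6  7  8  9 10 11 12 13 14 15 16 17 18 19 20 21
dp  0  1  1  2  1  2  1  2  2  3  2  3  2  3  3  4  3  4  3  4  4  5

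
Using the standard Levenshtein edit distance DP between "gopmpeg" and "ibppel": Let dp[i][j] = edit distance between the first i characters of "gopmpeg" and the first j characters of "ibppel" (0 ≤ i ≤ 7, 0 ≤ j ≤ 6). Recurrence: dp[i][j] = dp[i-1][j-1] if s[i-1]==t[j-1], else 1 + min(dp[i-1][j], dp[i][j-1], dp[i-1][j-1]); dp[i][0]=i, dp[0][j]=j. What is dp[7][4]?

   ''  i  b  p  p  e  l
''  0  1  2  3  4  5  6
 g  1  1  2  3  4  5  6
 o  2  2  2  3  4  5  6
 p  3  3  3  2  3  4  5
 m  4  4  4  3  3  4  5
 p  5  5  5  4  3  4  5
 e  6  6  6  5  4  3  4
 g  7  7  7  6  5  4  4

5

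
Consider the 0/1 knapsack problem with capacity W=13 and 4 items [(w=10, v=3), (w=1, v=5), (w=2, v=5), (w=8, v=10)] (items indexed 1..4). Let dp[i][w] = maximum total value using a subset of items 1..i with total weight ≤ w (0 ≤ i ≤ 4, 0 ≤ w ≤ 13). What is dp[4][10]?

15

i\w   0   1   2   3   4   5   6   7   8   9  10  11  12  13
  0   0   0   0   0   0   0   0   0   0   0   0   0   0   0
  1   0   0   0   0   0   0   0   0   0   0   3   3   3   3
  2   0   5   5   5   5   5   5   5   5   5   5   8   8   8
  3   0   5   5  10  10  10  10  10  10  10  10  10  10  13
  4   0   5   5  10  10  10  10  10  10  15  15  20  20  20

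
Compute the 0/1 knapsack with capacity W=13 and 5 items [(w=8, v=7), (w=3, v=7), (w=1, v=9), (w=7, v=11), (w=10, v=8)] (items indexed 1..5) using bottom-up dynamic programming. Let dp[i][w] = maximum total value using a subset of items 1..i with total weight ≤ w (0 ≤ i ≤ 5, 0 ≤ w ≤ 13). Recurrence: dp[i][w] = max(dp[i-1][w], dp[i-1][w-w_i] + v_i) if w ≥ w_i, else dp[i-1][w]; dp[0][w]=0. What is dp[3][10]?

i\w   0   1   2   3   4   5   6   7   8   9  10  11  12  13
  0   0   0   0   0   0   0   0   0   0   0   0   0   0   0
  1   0   0   0   0   0   0   0   0   7   7   7   7   7   7
  2   0   0   0   7   7   7   7   7   7   7   7  14  14  14
  3   0   9   9   9  16  16  16  16  16  16  16  16  23  23
  4   0   9   9   9  16  16  16  16  20  20  20  27  27  27
  5   0   9   9   9  16  16  16  16  20  20  20  27  27  27

16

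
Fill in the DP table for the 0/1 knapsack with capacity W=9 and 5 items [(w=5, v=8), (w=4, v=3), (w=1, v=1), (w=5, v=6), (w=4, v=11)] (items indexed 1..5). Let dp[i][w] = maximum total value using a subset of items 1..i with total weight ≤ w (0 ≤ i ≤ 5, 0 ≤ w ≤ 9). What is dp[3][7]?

i\w   0   1   2   3   4   5   6   7   8   9
  0   0   0   0   0   0   0   0   0   0   0
  1   0   0   0   0   0   8   8   8   8   8
  2   0   0   0   0   3   8   8   8   8  11
  3   0   1   1   1   3   8   9   9   9  11
  4   0   1   1   1   3   8   9   9   9  11
  5   0   1   1   1  11  12  12  12  14  19

9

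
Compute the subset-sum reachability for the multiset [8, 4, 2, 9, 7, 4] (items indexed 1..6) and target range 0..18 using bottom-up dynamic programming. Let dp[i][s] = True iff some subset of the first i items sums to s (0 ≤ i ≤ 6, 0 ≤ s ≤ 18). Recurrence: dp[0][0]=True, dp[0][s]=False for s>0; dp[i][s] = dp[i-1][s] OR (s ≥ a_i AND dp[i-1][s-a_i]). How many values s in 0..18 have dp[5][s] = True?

i\s   0   1   2   3   4   5   6   7   8   9  10  11  12  13  14  15  16  17  18
  0   T   F   F   F   F   F   F   F   F   F   F   F   F   F   F   F   F   F   F
  1   T   F   F   F   F   F   F   F   T   F   F   F   F   F   F   F   F   F   F
  2   T   F   F   F   T   F   F   F   T   F   F   F   T   F   F   F   F   F   F
  3   T   F   T   F   T   F   T   F   T   F   T   F   T   F   T   F   F   F   F
  4   T   F   T   F   T   F   T   F   T   T   T   T   T   T   T   T   F   T   F
  5   T   F   T   F   T   F   T   T   T   T   T   T   T   T   T   T   T   T   T
  6   T   F   T   F   T   F   T   T   T   T   T   T   T   T   T   T   T   T   T

16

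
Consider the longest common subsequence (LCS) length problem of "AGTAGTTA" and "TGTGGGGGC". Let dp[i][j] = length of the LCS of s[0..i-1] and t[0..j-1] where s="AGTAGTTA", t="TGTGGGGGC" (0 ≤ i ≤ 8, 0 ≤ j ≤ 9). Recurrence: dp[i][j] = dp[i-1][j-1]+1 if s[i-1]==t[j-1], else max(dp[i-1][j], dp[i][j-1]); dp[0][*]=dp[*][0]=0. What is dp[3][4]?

2

   ''  T  G  T  G  G  G  G  G  C
''  0  0  0  0  0  0  0  0  0  0
 A  0  0  0  0  0  0  0  0  0  0
 G  0  0  1  1  1  1  1  1  1  1
 T  0  1  1  2  2  2  2  2  2  2
 A  0  1  1  2  2  2  2  2  2  2
 G  0  1  2  2  3  3  3  3  3  3
 T  0  1  2  3  3  3  3  3  3  3
 T  0  1  2  3  3  3  3  3  3  3
 A  0  1  2  3  3  3  3  3  3  3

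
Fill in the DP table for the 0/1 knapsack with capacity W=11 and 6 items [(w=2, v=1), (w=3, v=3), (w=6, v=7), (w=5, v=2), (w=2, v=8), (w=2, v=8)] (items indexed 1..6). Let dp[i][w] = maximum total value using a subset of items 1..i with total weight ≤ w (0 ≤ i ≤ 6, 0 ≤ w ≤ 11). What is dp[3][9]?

i\w   0   1   2   3   4   5   6   7   8   9  10  11
  0   0   0   0   0   0   0   0   0   0   0   0   0
  1   0   0   1   1   1   1   1   1   1   1   1   1
  2   0   0   1   3   3   4   4   4   4   4   4   4
  3   0   0   1   3   3   4   7   7   8  10  10  11
  4   0   0   1   3   3   4   7   7   8  10  10  11
  5   0   0   8   8   9  11  11  12  15  15  16  18
  6   0   0   8   8  16  16  17  19  19  20  23  23

10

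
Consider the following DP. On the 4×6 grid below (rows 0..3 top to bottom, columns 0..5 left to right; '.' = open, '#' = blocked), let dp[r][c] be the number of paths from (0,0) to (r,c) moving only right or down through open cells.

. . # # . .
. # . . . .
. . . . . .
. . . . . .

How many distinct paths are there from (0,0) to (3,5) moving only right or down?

6

r\c   0   1   2   3   4   5
  0   1   1   0   0   0   0
  1   1   0   0   0   0   0
  2   1   1   1   1   1   1
  3   1   2   3   4   5   6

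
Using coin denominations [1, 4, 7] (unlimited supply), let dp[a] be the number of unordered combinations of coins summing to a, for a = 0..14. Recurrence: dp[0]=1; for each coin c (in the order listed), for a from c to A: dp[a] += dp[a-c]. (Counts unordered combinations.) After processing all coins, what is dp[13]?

after  coin     0     1     2     3     4     5     6     7     8     9    10    11    12    13    14
          1     1     1     1     1     1     1     1     1     1     1     1     1     1     1     1
          4     1     1     1     1     2     2     2     2     3     3     3     3     4     4     4
          7     1     1     1     1     2     2     2     3     4     4     4     5     6     6     7

6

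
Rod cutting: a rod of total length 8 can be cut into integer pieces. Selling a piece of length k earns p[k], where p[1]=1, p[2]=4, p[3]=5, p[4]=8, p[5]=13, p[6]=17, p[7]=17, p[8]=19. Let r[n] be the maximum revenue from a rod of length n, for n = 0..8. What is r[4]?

8

   n    0    1    2    3    4    5    6    7    8
r[n]    0    1    4    5    8   13   17   18   21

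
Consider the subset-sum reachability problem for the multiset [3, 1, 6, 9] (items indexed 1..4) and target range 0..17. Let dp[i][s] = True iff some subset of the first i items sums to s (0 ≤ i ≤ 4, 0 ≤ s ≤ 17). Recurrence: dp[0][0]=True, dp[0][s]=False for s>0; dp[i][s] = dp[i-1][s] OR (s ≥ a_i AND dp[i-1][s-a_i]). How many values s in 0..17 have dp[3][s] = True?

8

i\s   0   1   2   3   4   5   6   7   8   9  10  11  12  13  14  15  16  17
  0   T   F   F   F   F   F   F   F   F   F   F   F   F   F   F   F   F   F
  1   T   F   F   T   F   F   F   F   F   F   F   F   F   F   F   F   F   F
  2   T   T   F   T   T   F   F   F   F   F   F   F   F   F   F   F   F   F
  3   T   T   F   T   T   F   T   T   F   T   T   F   F   F   F   F   F   F
  4   T   T   F   T   T   F   T   T   F   T   T   F   T   T   F   T   T   F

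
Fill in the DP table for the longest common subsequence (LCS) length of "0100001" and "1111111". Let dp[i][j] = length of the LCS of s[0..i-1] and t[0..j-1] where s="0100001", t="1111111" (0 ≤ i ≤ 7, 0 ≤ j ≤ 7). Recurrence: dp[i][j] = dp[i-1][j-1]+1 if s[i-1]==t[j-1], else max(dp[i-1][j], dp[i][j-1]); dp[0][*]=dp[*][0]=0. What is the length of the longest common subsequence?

2

   ''  1  1  1  1  1  1  1
''  0  0  0  0  0  0  0  0
 0  0  0  0  0  0  0  0  0
 1  0  1  1  1  1  1  1  1
 0  0  1  1  1  1  1  1  1
 0  0  1  1  1  1  1  1  1
 0  0  1  1  1  1  1  1  1
 0  0  1  1  1  1  1  1  1
 1  0  1  2  2  2  2  2  2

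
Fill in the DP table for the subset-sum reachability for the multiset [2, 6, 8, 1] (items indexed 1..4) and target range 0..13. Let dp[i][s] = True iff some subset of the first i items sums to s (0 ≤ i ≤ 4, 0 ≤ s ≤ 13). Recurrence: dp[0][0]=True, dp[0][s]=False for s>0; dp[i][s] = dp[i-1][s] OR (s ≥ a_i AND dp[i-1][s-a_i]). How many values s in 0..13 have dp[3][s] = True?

i\s   0   1   2   3   4   5   6   7   8   9  10  11  12  13
  0   T   F   F   F   F   F   F   F   F   F   F   F   F   F
  1   T   F   T   F   F   F   F   F   F   F   F   F   F   F
  2   T   F   T   F   F   F   T   F   T   F   F   F   F   F
  3   T   F   T   F   F   F   T   F   T   F   T   F   F   F
  4   T   T   T   T   F   F   T   T   T   T   T   T   F   F

5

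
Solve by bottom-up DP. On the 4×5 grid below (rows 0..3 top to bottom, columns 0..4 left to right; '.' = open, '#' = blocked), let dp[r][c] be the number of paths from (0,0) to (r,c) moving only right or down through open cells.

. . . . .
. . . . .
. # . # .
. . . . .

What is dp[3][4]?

r\c   0   1   2   3   4
  0   1   1   1   1   1
  1   1   2   3   4   5
  2   1   0   3   0   5
  3   1   1   4   4   9

9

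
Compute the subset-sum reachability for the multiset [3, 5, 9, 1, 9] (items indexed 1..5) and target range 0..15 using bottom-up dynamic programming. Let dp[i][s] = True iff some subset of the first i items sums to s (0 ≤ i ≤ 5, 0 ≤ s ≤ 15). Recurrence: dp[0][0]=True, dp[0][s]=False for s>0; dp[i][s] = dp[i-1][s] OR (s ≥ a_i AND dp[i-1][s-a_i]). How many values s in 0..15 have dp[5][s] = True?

i\s   0   1   2   3   4   5   6   7   8   9  10  11  12  13  14  15
  0   T   F   F   F   F   F   F   F   F   F   F   F   F   F   F   F
  1   T   F   F   T   F   F   F   F   F   F   F   F   F   F   F   F
  2   T   F   F   T   F   T   F   F   T   F   F   F   F   F   F   F
  3   T   F   F   T   F   T   F   F   T   T   F   F   T   F   T   F
  4   T   T   F   T   T   T   T   F   T   T   T   F   T   T   T   T
  5   T   T   F   T   T   T   T   F   T   T   T   F   T   T   T   T

13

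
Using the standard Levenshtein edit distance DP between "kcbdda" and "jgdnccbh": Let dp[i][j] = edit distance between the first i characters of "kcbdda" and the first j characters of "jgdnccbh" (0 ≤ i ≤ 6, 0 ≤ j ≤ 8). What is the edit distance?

   ''  j  g  d  n  c  c  b  h
''  0  1  2  3  4  5  6  7  8
 k  1  1  2  3  4  5  6  7  8
 c  2  2  2  3  4  4  5  6  7
 b  3  3  3  3  4  5  5  5  6
 d  4  4  4  3  4  5  6  6  6
 d  5  5  5  4  4  5  6  7  7
 a  6  6  6  5  5  5  6  7  8

8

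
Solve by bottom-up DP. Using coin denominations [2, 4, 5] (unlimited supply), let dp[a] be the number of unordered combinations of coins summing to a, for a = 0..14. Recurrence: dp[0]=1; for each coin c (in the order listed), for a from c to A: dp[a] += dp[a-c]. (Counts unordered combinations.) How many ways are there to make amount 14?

6

after  coin     0     1     2     3     4     5     6     7     8     9    10    11    12    13    14
          2     1     0     1     0     1     0     1     0     1     0     1     0     1     0     1
          4     1     0     1     0     2     0     2     0     3     0     3     0     4     0     4
          5     1     0     1     0     2     1     2     1     3     2     4     2     5     3     6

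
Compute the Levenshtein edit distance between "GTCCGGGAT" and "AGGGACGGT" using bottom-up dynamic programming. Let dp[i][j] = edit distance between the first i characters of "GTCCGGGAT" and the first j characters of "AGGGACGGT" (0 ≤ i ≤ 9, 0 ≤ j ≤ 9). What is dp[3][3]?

3

   ''  A  G  G  G  A  C  G  G  T
''  0  1  2  3  4  5  6  7  8  9
 G  1  1  1  2  3  4  5  6  7  8
 T  2  2  2  2  3  4  5  6  7  7
 C  3  3  3  3  3  4  4  5  6  7
 C  4  4  4  4  4  4  4  5  6  7
 G  5  5  4  4  4  5  5  4  5  6
 G  6  6  5  4  4  5  6  5  4  5
 G  7  7  6  5  4  5  6  6  5  5
 A  8  7  7  6  5  4  5  6  6  6
 T  9  8  8  7  6  5  5  6  7  6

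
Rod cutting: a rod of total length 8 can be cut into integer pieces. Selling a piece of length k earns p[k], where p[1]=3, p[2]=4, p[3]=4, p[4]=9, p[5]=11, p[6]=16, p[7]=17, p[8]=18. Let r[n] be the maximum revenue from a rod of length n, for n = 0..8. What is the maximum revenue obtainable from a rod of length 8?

   n    0    1    2    3    4    5    6    7    8
r[n]    0    3    6    9   12   15   18   21   24

24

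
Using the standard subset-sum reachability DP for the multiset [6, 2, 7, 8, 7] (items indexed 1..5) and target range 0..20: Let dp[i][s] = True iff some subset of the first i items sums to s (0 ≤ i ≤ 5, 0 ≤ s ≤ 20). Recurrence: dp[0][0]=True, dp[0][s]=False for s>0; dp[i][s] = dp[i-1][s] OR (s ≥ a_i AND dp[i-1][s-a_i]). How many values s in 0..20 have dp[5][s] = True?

13

i\s   0   1   2   3   4   5   6   7   8   9  10  11  12  13  14  15  16  17  18  19  20
  0   T   F   F   F   F   F   F   F   F   F   F   F   F   F   F   F   F   F   F   F   F
  1   T   F   F   F   F   F   T   F   F   F   F   F   F   F   F   F   F   F   F   F   F
  2   T   F   T   F   F   F   T   F   T   F   F   F   F   F   F   F   F   F   F   F   F
  3   T   F   T   F   F   F   T   T   T   T   F   F   F   T   F   T   F   F   F   F   F
  4   T   F   T   F   F   F   T   T   T   T   T   F   F   T   T   T   T   T   F   F   F
  5   T   F   T   F   F   F   T   T   T   T   T   F   F   T   T   T   T   T   F   F   T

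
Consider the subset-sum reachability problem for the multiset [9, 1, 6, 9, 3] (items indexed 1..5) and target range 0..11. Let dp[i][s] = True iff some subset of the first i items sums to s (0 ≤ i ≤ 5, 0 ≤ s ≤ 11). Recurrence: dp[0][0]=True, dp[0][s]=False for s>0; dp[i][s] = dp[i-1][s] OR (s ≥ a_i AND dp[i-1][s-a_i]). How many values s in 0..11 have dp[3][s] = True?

i\s   0   1   2   3   4   5   6   7   8   9  10  11
  0   T   F   F   F   F   F   F   F   F   F   F   F
  1   T   F   F   F   F   F   F   F   F   T   F   F
  2   T   T   F   F   F   F   F   F   F   T   T   F
  3   T   T   F   F   F   F   T   T   F   T   T   F
  4   T   T   F   F   F   F   T   T   F   T   T   F
  5   T   T   F   T   T   F   T   T   F   T   T   F

6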